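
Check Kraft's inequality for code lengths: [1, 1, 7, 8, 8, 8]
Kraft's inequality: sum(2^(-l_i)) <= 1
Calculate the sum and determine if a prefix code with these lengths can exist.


Sum = 2^(-1) + 2^(-1) + 2^(-7) + 2^(-8) + 2^(-8) + 2^(-8)
    = 0.5 + 0.5 + 0.0078125 + 0.00390625 + 0.00390625 + 0.00390625
    = 261/256 = 1.01953125
Since 1.01953125 > 1, Kraft's inequality is NOT satisfied.
A prefix code with these lengths CANNOT exist.

Kraft sum = 1.01953125. Not satisfied.


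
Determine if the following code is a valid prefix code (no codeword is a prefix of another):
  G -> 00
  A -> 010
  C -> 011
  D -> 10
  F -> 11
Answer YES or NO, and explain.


Checking each pair (does one codeword prefix another?):
  G='00' vs A='010': no prefix
  G='00' vs C='011': no prefix
  G='00' vs D='10': no prefix
  G='00' vs F='11': no prefix
  A='010' vs G='00': no prefix
  A='010' vs C='011': no prefix
  A='010' vs D='10': no prefix
  A='010' vs F='11': no prefix
  C='011' vs G='00': no prefix
  C='011' vs A='010': no prefix
  C='011' vs D='10': no prefix
  C='011' vs F='11': no prefix
  D='10' vs G='00': no prefix
  D='10' vs A='010': no prefix
  D='10' vs C='011': no prefix
  D='10' vs F='11': no prefix
  F='11' vs G='00': no prefix
  F='11' vs A='010': no prefix
  F='11' vs C='011': no prefix
  F='11' vs D='10': no prefix
No violation found over all pairs.

YES -- this is a valid prefix code. No codeword is a prefix of any other codeword.


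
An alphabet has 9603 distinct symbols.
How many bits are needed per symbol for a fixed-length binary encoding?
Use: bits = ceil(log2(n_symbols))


log2(9603) = 13.2293
Bracket: 2^13 = 8192 < 9603 <= 2^14 = 16384
So ceil(log2(9603)) = 14

bits = ceil(log2(9603)) = ceil(13.2293) = 14 bits


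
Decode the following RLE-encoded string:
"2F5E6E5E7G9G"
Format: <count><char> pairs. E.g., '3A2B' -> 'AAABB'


Expanding each <count><char> pair:
  2F -> 'FF'
  5E -> 'EEEEE'
  6E -> 'EEEEEE'
  5E -> 'EEEEE'
  7G -> 'GGGGGGG'
  9G -> 'GGGGGGGGG'

Decoded = FFEEEEEEEEEEEEEEEEGGGGGGGGGGGGGGGG


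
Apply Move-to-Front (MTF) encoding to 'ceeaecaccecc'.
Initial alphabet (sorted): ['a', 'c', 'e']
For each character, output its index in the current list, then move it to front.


MTF encoding:
'c': index 1 in ['a', 'c', 'e'] -> ['c', 'a', 'e']
'e': index 2 in ['c', 'a', 'e'] -> ['e', 'c', 'a']
'e': index 0 in ['e', 'c', 'a'] -> ['e', 'c', 'a']
'a': index 2 in ['e', 'c', 'a'] -> ['a', 'e', 'c']
'e': index 1 in ['a', 'e', 'c'] -> ['e', 'a', 'c']
'c': index 2 in ['e', 'a', 'c'] -> ['c', 'e', 'a']
'a': index 2 in ['c', 'e', 'a'] -> ['a', 'c', 'e']
'c': index 1 in ['a', 'c', 'e'] -> ['c', 'a', 'e']
'c': index 0 in ['c', 'a', 'e'] -> ['c', 'a', 'e']
'e': index 2 in ['c', 'a', 'e'] -> ['e', 'c', 'a']
'c': index 1 in ['e', 'c', 'a'] -> ['c', 'e', 'a']
'c': index 0 in ['c', 'e', 'a'] -> ['c', 'e', 'a']


Output: [1, 2, 0, 2, 1, 2, 2, 1, 0, 2, 1, 0]


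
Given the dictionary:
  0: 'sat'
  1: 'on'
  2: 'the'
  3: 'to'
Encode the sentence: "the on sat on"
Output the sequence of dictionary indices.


Look up each word in the dictionary:
  'the' -> 2
  'on' -> 1
  'sat' -> 0
  'on' -> 1

Encoded: [2, 1, 0, 1]


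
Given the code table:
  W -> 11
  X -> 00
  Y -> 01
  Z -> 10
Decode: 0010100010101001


Decoding:
00 -> X
10 -> Z
10 -> Z
00 -> X
10 -> Z
10 -> Z
10 -> Z
01 -> Y


Result: XZZXZZZY


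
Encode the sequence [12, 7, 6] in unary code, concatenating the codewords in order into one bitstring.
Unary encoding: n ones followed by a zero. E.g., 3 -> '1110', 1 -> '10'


Encode each number as n ones followed by a terminating 0:
  12 -> 1111111111110 (13 bits)
  7 -> 11111110 (8 bits)
  6 -> 1111110 (7 bits)
Total length = 13 + 8 + 7 = 28 bits.

Unary([12, 7, 6]) = 1111111111110111111101111110 (28 bits)


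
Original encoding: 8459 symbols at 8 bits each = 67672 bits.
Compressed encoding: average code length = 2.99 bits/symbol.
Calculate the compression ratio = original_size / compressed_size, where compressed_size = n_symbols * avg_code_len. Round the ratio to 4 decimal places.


original_size = n_symbols * orig_bits = 8459 * 8 = 67672 bits
compressed_size = n_symbols * avg_code_len = 8459 * 2.99 = 25292.41 bits
ratio = original_size / compressed_size = 67672 / 25292.41 = 2.6756

Compression ratio = 2.6756


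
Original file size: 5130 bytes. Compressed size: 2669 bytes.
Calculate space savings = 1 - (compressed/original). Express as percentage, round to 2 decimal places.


ratio = compressed/original = 2669/5130 = 0.520273
savings = 1 - ratio = 1 - 0.520273 = 0.479727
as a percentage: 0.479727 * 100 = 47.97%

Space savings = 1 - 2669/5130 = 47.97%


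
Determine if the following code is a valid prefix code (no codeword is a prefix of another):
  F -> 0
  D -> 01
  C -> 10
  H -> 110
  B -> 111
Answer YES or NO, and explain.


Checking each pair (does one codeword prefix another?):
  F='0' vs D='01': prefix -- VIOLATION

NO -- this is NOT a valid prefix code. F (0) is a prefix of D (01).


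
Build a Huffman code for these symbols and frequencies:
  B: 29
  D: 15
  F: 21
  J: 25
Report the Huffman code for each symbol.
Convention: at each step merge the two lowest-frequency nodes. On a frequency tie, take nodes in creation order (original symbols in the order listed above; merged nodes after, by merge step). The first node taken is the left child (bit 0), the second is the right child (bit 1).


Huffman tree construction:
Step 1: Merge D(15) + F(21) = 36
Step 2: Merge J(25) + B(29) = 54
Step 3: Merge (D+F)(36) + (J+B)(54) = 90
Read each symbol's code off the tree from the root (left child = 0, right child = 1).

Codes:
  B: 11 (length 2)
  D: 00 (length 2)
  F: 01 (length 2)
  J: 10 (length 2)
Average code length: 180/90 = 2.0000 bits/symbol


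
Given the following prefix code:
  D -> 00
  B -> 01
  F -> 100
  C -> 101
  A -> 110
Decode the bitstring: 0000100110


Decoding step by step:
Bits 00 -> D
Bits 00 -> D
Bits 100 -> F
Bits 110 -> A


Decoded message: DDFA


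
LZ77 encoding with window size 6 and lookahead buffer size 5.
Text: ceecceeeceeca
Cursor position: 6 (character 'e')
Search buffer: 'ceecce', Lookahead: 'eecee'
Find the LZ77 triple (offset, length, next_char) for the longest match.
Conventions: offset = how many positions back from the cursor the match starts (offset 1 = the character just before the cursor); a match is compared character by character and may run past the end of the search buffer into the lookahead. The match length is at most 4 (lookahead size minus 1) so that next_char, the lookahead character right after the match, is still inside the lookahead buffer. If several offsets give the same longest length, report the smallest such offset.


Try each offset into the search buffer:
  offset=1 (pos 5, char 'e'): match length 2
  offset=2 (pos 4, char 'c'): match length 0
  offset=3 (pos 3, char 'c'): match length 0
  offset=4 (pos 2, char 'e'): match length 1
  offset=5 (pos 1, char 'e'): match length 3
  offset=6 (pos 0, char 'c'): match length 0
Longest match has length 3 at offset 5.
next_char = character at position 6 + 3 = 9 -> 'e'

Best match: offset=5, length=3 (matching 'eec' starting at position 1)
LZ77 triple: (5, 3, 'e')


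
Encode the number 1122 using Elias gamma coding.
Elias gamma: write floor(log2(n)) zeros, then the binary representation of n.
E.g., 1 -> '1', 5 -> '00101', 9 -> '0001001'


num_bits = floor(log2(1122)) + 1 = 11
leading_zeros = num_bits - 1 = 10
binary(1122) = 10001100010

Elias gamma(1122) = '0000000000' + '10001100010' = 000000000010001100010 (21 bits)


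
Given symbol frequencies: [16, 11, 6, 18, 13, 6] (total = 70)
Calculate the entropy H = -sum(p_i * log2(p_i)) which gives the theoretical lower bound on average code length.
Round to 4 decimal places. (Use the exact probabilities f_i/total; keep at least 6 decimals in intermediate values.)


Per-symbol terms -p_i * log2(p_i) with p_i = f_i/70:
  p = 16/70 = 0.228571: log2(p) = -2.129283, -p*log2(p) = 0.486693
  p = 11/70 = 0.157143: log2(p) = -2.669851, -p*log2(p) = 0.419548
  p = 6/70 = 0.085714: log2(p) = -3.544321, -p*log2(p) = 0.303799
  p = 18/70 = 0.257143: log2(p) = -1.959358, -p*log2(p) = 0.503835
  p = 13/70 = 0.185714: log2(p) = -2.428843, -p*log2(p) = 0.451071
  p = 6/70 = 0.085714: log2(p) = -3.544321, -p*log2(p) = 0.303799
H = 0.486693 + 0.419548 + 0.303799 + 0.503835 + 0.451071 + 0.303799 = 2.468745

H = 2.4687 bits/symbol


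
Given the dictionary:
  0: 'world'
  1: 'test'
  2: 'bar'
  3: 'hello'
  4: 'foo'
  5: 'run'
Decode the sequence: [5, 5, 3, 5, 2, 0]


Look up each index in the dictionary:
  5 -> 'run'
  5 -> 'run'
  3 -> 'hello'
  5 -> 'run'
  2 -> 'bar'
  0 -> 'world'

Decoded: "run run hello run bar world"


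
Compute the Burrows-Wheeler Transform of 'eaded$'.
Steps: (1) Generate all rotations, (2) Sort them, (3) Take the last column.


Rotations (sorted):
  0: $eaded -> last char: d
  1: aded$e -> last char: e
  2: d$eade -> last char: e
  3: ded$ea -> last char: a
  4: eaded$ -> last char: $
  5: ed$ead -> last char: d


BWT = deea$d


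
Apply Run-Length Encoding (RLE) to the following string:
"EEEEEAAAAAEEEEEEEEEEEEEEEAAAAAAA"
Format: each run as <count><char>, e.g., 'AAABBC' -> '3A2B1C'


Scanning runs left to right:
  i=0: run of 'E' x 5 -> '5E'
  i=5: run of 'A' x 5 -> '5A'
  i=10: run of 'E' x 15 -> '15E'
  i=25: run of 'A' x 7 -> '7A'

RLE = 5E5A15E7A


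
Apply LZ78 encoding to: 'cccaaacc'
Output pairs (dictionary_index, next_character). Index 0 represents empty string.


LZ78 encoding steps:
Dictionary: {0: ''}
Step 1: w='' (idx 0), next='c' -> output (0, 'c'), add 'c' as idx 1
Step 2: w='c' (idx 1), next='c' -> output (1, 'c'), add 'cc' as idx 2
Step 3: w='' (idx 0), next='a' -> output (0, 'a'), add 'a' as idx 3
Step 4: w='a' (idx 3), next='a' -> output (3, 'a'), add 'aa' as idx 4
Step 5: w='cc' (idx 2), end of input -> output (2, '')


Encoded: [(0, 'c'), (1, 'c'), (0, 'a'), (3, 'a'), (2, '')]


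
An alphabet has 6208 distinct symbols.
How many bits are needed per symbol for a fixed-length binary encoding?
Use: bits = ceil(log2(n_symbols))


log2(6208) = 12.5999
Bracket: 2^12 = 4096 < 6208 <= 2^13 = 8192
So ceil(log2(6208)) = 13

bits = ceil(log2(6208)) = ceil(12.5999) = 13 bits


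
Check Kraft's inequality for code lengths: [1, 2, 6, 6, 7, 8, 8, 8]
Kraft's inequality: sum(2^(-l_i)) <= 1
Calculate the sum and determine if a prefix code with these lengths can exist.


Sum = 2^(-1) + 2^(-2) + 2^(-6) + 2^(-6) + 2^(-7) + 2^(-8) + 2^(-8) + 2^(-8)
    = 0.5 + 0.25 + 0.015625 + 0.015625 + 0.0078125 + 0.00390625 + 0.00390625 + 0.00390625
    = 205/256 = 0.80078125
Since 0.80078125 <= 1, Kraft's inequality IS satisfied.
A prefix code with these lengths CAN exist.

Kraft sum = 0.80078125. Satisfied.


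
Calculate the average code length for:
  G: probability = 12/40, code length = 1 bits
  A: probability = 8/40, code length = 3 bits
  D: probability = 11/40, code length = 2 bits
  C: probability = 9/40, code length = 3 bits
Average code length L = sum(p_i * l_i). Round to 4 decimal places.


Weighted contributions p_i * l_i:
  G: (12/40) * 1 = 12/40
  A: (8/40) * 3 = 24/40
  D: (11/40) * 2 = 22/40
  C: (9/40) * 3 = 27/40
Sum = (12 + 24 + 22 + 27)/40 = 85/40

L = 85/40 = 2.1250 bits/symbol


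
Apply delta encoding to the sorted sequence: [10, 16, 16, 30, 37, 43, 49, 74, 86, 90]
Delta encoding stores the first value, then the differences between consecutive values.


First value: 10
Deltas:
  16 - 10 = 6
  16 - 16 = 0
  30 - 16 = 14
  37 - 30 = 7
  43 - 37 = 6
  49 - 43 = 6
  74 - 49 = 25
  86 - 74 = 12
  90 - 86 = 4


Delta encoded: [10, 6, 0, 14, 7, 6, 6, 25, 12, 4]


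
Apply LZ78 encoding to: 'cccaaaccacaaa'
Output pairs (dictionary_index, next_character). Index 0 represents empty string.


LZ78 encoding steps:
Dictionary: {0: ''}
Step 1: w='' (idx 0), next='c' -> output (0, 'c'), add 'c' as idx 1
Step 2: w='c' (idx 1), next='c' -> output (1, 'c'), add 'cc' as idx 2
Step 3: w='' (idx 0), next='a' -> output (0, 'a'), add 'a' as idx 3
Step 4: w='a' (idx 3), next='a' -> output (3, 'a'), add 'aa' as idx 4
Step 5: w='cc' (idx 2), next='a' -> output (2, 'a'), add 'cca' as idx 5
Step 6: w='c' (idx 1), next='a' -> output (1, 'a'), add 'ca' as idx 6
Step 7: w='aa' (idx 4), end of input -> output (4, '')


Encoded: [(0, 'c'), (1, 'c'), (0, 'a'), (3, 'a'), (2, 'a'), (1, 'a'), (4, '')]


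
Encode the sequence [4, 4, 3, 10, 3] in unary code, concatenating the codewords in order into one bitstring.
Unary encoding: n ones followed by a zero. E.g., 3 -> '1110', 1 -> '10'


Encode each number as n ones followed by a terminating 0:
  4 -> 11110 (5 bits)
  4 -> 11110 (5 bits)
  3 -> 1110 (4 bits)
  10 -> 11111111110 (11 bits)
  3 -> 1110 (4 bits)
Total length = 5 + 5 + 4 + 11 + 4 = 29 bits.

Unary([4, 4, 3, 10, 3]) = 11110111101110111111111101110 (29 bits)


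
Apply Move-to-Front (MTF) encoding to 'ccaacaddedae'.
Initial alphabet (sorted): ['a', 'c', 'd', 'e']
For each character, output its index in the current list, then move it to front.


MTF encoding:
'c': index 1 in ['a', 'c', 'd', 'e'] -> ['c', 'a', 'd', 'e']
'c': index 0 in ['c', 'a', 'd', 'e'] -> ['c', 'a', 'd', 'e']
'a': index 1 in ['c', 'a', 'd', 'e'] -> ['a', 'c', 'd', 'e']
'a': index 0 in ['a', 'c', 'd', 'e'] -> ['a', 'c', 'd', 'e']
'c': index 1 in ['a', 'c', 'd', 'e'] -> ['c', 'a', 'd', 'e']
'a': index 1 in ['c', 'a', 'd', 'e'] -> ['a', 'c', 'd', 'e']
'd': index 2 in ['a', 'c', 'd', 'e'] -> ['d', 'a', 'c', 'e']
'd': index 0 in ['d', 'a', 'c', 'e'] -> ['d', 'a', 'c', 'e']
'e': index 3 in ['d', 'a', 'c', 'e'] -> ['e', 'd', 'a', 'c']
'd': index 1 in ['e', 'd', 'a', 'c'] -> ['d', 'e', 'a', 'c']
'a': index 2 in ['d', 'e', 'a', 'c'] -> ['a', 'd', 'e', 'c']
'e': index 2 in ['a', 'd', 'e', 'c'] -> ['e', 'a', 'd', 'c']


Output: [1, 0, 1, 0, 1, 1, 2, 0, 3, 1, 2, 2]


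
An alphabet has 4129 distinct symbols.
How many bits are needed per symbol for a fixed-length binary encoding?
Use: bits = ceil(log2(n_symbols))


log2(4129) = 12.0116
Bracket: 2^12 = 4096 < 4129 <= 2^13 = 8192
So ceil(log2(4129)) = 13

bits = ceil(log2(4129)) = ceil(12.0116) = 13 bits


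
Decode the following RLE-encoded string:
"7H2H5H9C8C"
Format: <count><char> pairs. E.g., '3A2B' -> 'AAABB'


Expanding each <count><char> pair:
  7H -> 'HHHHHHH'
  2H -> 'HH'
  5H -> 'HHHHH'
  9C -> 'CCCCCCCCC'
  8C -> 'CCCCCCCC'

Decoded = HHHHHHHHHHHHHHCCCCCCCCCCCCCCCCC


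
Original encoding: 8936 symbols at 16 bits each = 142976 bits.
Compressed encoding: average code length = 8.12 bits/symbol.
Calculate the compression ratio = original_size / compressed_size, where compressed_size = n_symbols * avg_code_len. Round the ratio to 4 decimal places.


original_size = n_symbols * orig_bits = 8936 * 16 = 142976 bits
compressed_size = n_symbols * avg_code_len = 8936 * 8.12 = 72560.32 bits
ratio = original_size / compressed_size = 142976 / 72560.32 = 1.9704

Compression ratio = 1.9704


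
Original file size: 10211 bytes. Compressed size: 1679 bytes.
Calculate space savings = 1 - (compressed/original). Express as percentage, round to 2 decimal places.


ratio = compressed/original = 1679/10211 = 0.164431
savings = 1 - ratio = 1 - 0.164431 = 0.835569
as a percentage: 0.835569 * 100 = 83.56%

Space savings = 1 - 1679/10211 = 83.56%


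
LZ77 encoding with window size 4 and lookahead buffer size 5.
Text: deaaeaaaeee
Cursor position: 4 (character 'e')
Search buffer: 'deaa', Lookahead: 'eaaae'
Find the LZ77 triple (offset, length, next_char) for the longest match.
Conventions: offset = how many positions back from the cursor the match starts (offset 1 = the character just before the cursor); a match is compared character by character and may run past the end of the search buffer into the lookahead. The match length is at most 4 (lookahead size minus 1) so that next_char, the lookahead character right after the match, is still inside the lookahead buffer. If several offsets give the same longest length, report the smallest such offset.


Try each offset into the search buffer:
  offset=1 (pos 3, char 'a'): match length 0
  offset=2 (pos 2, char 'a'): match length 0
  offset=3 (pos 1, char 'e'): match length 3
  offset=4 (pos 0, char 'd'): match length 0
Longest match has length 3 at offset 3.
next_char = character at position 4 + 3 = 7 -> 'a'

Best match: offset=3, length=3 (matching 'eaa' starting at position 1)
LZ77 triple: (3, 3, 'a')


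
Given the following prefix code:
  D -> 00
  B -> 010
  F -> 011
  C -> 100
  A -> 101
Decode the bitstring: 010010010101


Decoding step by step:
Bits 010 -> B
Bits 010 -> B
Bits 010 -> B
Bits 101 -> A


Decoded message: BBBA


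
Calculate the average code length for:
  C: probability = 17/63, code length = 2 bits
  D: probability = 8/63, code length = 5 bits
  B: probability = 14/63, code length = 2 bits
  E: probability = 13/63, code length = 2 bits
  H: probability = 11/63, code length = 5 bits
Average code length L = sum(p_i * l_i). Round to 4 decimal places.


Weighted contributions p_i * l_i:
  C: (17/63) * 2 = 34/63
  D: (8/63) * 5 = 40/63
  B: (14/63) * 2 = 28/63
  E: (13/63) * 2 = 26/63
  H: (11/63) * 5 = 55/63
Sum = (34 + 40 + 28 + 26 + 55)/63 = 183/63

L = 183/63 = 2.9048 bits/symbol


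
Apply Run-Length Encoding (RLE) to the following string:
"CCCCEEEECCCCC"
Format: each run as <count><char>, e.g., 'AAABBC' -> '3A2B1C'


Scanning runs left to right:
  i=0: run of 'C' x 4 -> '4C'
  i=4: run of 'E' x 4 -> '4E'
  i=8: run of 'C' x 5 -> '5C'

RLE = 4C4E5C


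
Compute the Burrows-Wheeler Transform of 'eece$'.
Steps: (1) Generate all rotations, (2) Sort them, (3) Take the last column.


Rotations (sorted):
  0: $eece -> last char: e
  1: ce$ee -> last char: e
  2: e$eec -> last char: c
  3: ece$e -> last char: e
  4: eece$ -> last char: $


BWT = eece$


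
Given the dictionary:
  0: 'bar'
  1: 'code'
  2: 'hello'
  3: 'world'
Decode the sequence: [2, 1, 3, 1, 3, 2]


Look up each index in the dictionary:
  2 -> 'hello'
  1 -> 'code'
  3 -> 'world'
  1 -> 'code'
  3 -> 'world'
  2 -> 'hello'

Decoded: "hello code world code world hello"


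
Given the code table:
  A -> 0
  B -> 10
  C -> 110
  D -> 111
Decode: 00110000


Decoding:
0 -> A
0 -> A
110 -> C
0 -> A
0 -> A
0 -> A


Result: AACAAA


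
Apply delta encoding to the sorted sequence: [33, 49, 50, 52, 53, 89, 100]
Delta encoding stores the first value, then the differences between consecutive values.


First value: 33
Deltas:
  49 - 33 = 16
  50 - 49 = 1
  52 - 50 = 2
  53 - 52 = 1
  89 - 53 = 36
  100 - 89 = 11


Delta encoded: [33, 16, 1, 2, 1, 36, 11]


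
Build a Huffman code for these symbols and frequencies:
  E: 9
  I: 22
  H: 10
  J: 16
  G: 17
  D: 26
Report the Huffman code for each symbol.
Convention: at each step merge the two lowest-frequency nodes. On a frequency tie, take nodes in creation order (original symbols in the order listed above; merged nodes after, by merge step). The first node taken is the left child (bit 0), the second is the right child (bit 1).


Huffman tree construction:
Step 1: Merge E(9) + H(10) = 19
Step 2: Merge J(16) + G(17) = 33
Step 3: Merge (E+H)(19) + I(22) = 41
Step 4: Merge D(26) + (J+G)(33) = 59
Step 5: Merge ((E+H)+I)(41) + (D+(J+G))(59) = 100
Read each symbol's code off the tree from the root (left child = 0, right child = 1).

Codes:
  E: 000 (length 3)
  I: 01 (length 2)
  H: 001 (length 3)
  J: 110 (length 3)
  G: 111 (length 3)
  D: 10 (length 2)
Average code length: 252/100 = 2.5200 bits/symbol


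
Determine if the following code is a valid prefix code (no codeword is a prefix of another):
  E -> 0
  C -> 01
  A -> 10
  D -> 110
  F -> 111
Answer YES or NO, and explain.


Checking each pair (does one codeword prefix another?):
  E='0' vs C='01': prefix -- VIOLATION

NO -- this is NOT a valid prefix code. E (0) is a prefix of C (01).


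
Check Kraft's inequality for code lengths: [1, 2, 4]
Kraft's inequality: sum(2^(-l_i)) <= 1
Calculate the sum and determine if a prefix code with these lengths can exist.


Sum = 2^(-1) + 2^(-2) + 2^(-4)
    = 0.5 + 0.25 + 0.0625
    = 13/16 = 0.8125
Since 0.8125 <= 1, Kraft's inequality IS satisfied.
A prefix code with these lengths CAN exist.

Kraft sum = 0.8125. Satisfied.


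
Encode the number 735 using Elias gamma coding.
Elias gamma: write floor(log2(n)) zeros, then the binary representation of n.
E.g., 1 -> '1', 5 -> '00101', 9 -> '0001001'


num_bits = floor(log2(735)) + 1 = 10
leading_zeros = num_bits - 1 = 9
binary(735) = 1011011111

Elias gamma(735) = '000000000' + '1011011111' = 0000000001011011111 (19 bits)


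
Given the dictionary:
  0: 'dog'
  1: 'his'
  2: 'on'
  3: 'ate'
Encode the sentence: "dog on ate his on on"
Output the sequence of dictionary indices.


Look up each word in the dictionary:
  'dog' -> 0
  'on' -> 2
  'ate' -> 3
  'his' -> 1
  'on' -> 2
  'on' -> 2

Encoded: [0, 2, 3, 1, 2, 2]


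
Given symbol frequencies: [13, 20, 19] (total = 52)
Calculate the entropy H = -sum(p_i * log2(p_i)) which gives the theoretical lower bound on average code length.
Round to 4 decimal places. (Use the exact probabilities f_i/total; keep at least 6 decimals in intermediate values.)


Per-symbol terms -p_i * log2(p_i) with p_i = f_i/52:
  p = 13/52 = 0.250000: log2(p) = -2.000000, -p*log2(p) = 0.500000
  p = 20/52 = 0.384615: log2(p) = -1.378512, -p*log2(p) = 0.530197
  p = 19/52 = 0.365385: log2(p) = -1.452512, -p*log2(p) = 0.530726
H = 0.500000 + 0.530197 + 0.530726 = 1.560923

H = 1.5609 bits/symbol


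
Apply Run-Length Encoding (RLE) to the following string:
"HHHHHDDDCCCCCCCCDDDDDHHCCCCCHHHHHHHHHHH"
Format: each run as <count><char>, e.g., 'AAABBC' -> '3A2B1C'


Scanning runs left to right:
  i=0: run of 'H' x 5 -> '5H'
  i=5: run of 'D' x 3 -> '3D'
  i=8: run of 'C' x 8 -> '8C'
  i=16: run of 'D' x 5 -> '5D'
  i=21: run of 'H' x 2 -> '2H'
  i=23: run of 'C' x 5 -> '5C'
  i=28: run of 'H' x 11 -> '11H'

RLE = 5H3D8C5D2H5C11H


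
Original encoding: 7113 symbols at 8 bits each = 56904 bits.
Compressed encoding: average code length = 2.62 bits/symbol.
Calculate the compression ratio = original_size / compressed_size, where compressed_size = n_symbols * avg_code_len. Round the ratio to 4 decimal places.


original_size = n_symbols * orig_bits = 7113 * 8 = 56904 bits
compressed_size = n_symbols * avg_code_len = 7113 * 2.62 = 18636.06 bits
ratio = original_size / compressed_size = 56904 / 18636.06 = 3.0534

Compression ratio = 3.0534


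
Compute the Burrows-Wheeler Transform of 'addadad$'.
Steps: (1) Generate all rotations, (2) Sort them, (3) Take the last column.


Rotations (sorted):
  0: $addadad -> last char: d
  1: ad$addad -> last char: d
  2: adad$add -> last char: d
  3: addadad$ -> last char: $
  4: d$addada -> last char: a
  5: dad$adda -> last char: a
  6: dadad$ad -> last char: d
  7: ddadad$a -> last char: a


BWT = ddd$aada


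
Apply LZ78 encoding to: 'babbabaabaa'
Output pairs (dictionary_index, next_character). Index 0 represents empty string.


LZ78 encoding steps:
Dictionary: {0: ''}
Step 1: w='' (idx 0), next='b' -> output (0, 'b'), add 'b' as idx 1
Step 2: w='' (idx 0), next='a' -> output (0, 'a'), add 'a' as idx 2
Step 3: w='b' (idx 1), next='b' -> output (1, 'b'), add 'bb' as idx 3
Step 4: w='a' (idx 2), next='b' -> output (2, 'b'), add 'ab' as idx 4
Step 5: w='a' (idx 2), next='a' -> output (2, 'a'), add 'aa' as idx 5
Step 6: w='b' (idx 1), next='a' -> output (1, 'a'), add 'ba' as idx 6
Step 7: w='a' (idx 2), end of input -> output (2, '')


Encoded: [(0, 'b'), (0, 'a'), (1, 'b'), (2, 'b'), (2, 'a'), (1, 'a'), (2, '')]


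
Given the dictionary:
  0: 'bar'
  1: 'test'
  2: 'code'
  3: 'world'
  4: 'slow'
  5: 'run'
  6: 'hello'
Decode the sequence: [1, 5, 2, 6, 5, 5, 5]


Look up each index in the dictionary:
  1 -> 'test'
  5 -> 'run'
  2 -> 'code'
  6 -> 'hello'
  5 -> 'run'
  5 -> 'run'
  5 -> 'run'

Decoded: "test run code hello run run run"


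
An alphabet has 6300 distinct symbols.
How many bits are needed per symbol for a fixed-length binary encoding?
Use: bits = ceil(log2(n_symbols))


log2(6300) = 12.6211
Bracket: 2^12 = 4096 < 6300 <= 2^13 = 8192
So ceil(log2(6300)) = 13

bits = ceil(log2(6300)) = ceil(12.6211) = 13 bits


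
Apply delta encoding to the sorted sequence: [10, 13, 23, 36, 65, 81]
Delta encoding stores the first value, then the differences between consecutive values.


First value: 10
Deltas:
  13 - 10 = 3
  23 - 13 = 10
  36 - 23 = 13
  65 - 36 = 29
  81 - 65 = 16


Delta encoded: [10, 3, 10, 13, 29, 16]


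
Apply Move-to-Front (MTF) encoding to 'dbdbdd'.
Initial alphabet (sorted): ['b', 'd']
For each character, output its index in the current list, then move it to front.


MTF encoding:
'd': index 1 in ['b', 'd'] -> ['d', 'b']
'b': index 1 in ['d', 'b'] -> ['b', 'd']
'd': index 1 in ['b', 'd'] -> ['d', 'b']
'b': index 1 in ['d', 'b'] -> ['b', 'd']
'd': index 1 in ['b', 'd'] -> ['d', 'b']
'd': index 0 in ['d', 'b'] -> ['d', 'b']


Output: [1, 1, 1, 1, 1, 0]


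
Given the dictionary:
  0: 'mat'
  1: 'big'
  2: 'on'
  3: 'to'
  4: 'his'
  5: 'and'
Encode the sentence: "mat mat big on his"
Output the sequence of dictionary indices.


Look up each word in the dictionary:
  'mat' -> 0
  'mat' -> 0
  'big' -> 1
  'on' -> 2
  'his' -> 4

Encoded: [0, 0, 1, 2, 4]


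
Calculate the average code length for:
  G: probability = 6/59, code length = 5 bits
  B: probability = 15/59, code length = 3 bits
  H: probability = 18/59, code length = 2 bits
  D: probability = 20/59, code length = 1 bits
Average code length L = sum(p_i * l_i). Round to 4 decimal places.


Weighted contributions p_i * l_i:
  G: (6/59) * 5 = 30/59
  B: (15/59) * 3 = 45/59
  H: (18/59) * 2 = 36/59
  D: (20/59) * 1 = 20/59
Sum = (30 + 45 + 36 + 20)/59 = 131/59

L = 131/59 = 2.2203 bits/symbol


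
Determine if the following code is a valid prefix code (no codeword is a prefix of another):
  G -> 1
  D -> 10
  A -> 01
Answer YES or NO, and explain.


Checking each pair (does one codeword prefix another?):
  G='1' vs D='10': prefix -- VIOLATION

NO -- this is NOT a valid prefix code. G (1) is a prefix of D (10).


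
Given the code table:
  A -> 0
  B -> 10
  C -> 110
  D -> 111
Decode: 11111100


Decoding:
111 -> D
111 -> D
0 -> A
0 -> A


Result: DDAA


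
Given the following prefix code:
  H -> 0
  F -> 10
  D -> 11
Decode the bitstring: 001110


Decoding step by step:
Bits 0 -> H
Bits 0 -> H
Bits 11 -> D
Bits 10 -> F


Decoded message: HHDF


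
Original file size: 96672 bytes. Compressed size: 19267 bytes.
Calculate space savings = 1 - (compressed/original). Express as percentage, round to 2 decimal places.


ratio = compressed/original = 19267/96672 = 0.199303
savings = 1 - ratio = 1 - 0.199303 = 0.800697
as a percentage: 0.800697 * 100 = 80.07%

Space savings = 1 - 19267/96672 = 80.07%


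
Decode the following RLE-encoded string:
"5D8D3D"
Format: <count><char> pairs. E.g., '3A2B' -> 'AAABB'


Expanding each <count><char> pair:
  5D -> 'DDDDD'
  8D -> 'DDDDDDDD'
  3D -> 'DDD'

Decoded = DDDDDDDDDDDDDDDD


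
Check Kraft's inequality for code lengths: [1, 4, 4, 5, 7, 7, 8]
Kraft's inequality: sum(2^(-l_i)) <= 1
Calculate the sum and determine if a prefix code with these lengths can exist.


Sum = 2^(-1) + 2^(-4) + 2^(-4) + 2^(-5) + 2^(-7) + 2^(-7) + 2^(-8)
    = 0.5 + 0.0625 + 0.0625 + 0.03125 + 0.0078125 + 0.0078125 + 0.00390625
    = 173/256 = 0.67578125
Since 0.67578125 <= 1, Kraft's inequality IS satisfied.
A prefix code with these lengths CAN exist.

Kraft sum = 0.67578125. Satisfied.


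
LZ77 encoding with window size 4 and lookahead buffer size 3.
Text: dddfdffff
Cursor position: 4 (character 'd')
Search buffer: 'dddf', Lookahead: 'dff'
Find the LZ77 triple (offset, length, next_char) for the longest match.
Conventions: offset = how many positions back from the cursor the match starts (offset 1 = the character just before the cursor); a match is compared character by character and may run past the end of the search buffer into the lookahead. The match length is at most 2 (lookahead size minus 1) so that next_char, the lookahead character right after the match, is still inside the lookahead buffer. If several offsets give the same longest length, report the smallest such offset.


Try each offset into the search buffer:
  offset=1 (pos 3, char 'f'): match length 0
  offset=2 (pos 2, char 'd'): match length 2
  offset=3 (pos 1, char 'd'): match length 1
  offset=4 (pos 0, char 'd'): match length 1
Longest match has length 2 at offset 2.
next_char = character at position 4 + 2 = 6 -> 'f'

Best match: offset=2, length=2 (matching 'df' starting at position 2)
LZ77 triple: (2, 2, 'f')


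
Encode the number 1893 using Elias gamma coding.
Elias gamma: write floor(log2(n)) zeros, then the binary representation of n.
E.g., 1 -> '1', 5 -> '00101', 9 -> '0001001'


num_bits = floor(log2(1893)) + 1 = 11
leading_zeros = num_bits - 1 = 10
binary(1893) = 11101100101

Elias gamma(1893) = '0000000000' + '11101100101' = 000000000011101100101 (21 bits)


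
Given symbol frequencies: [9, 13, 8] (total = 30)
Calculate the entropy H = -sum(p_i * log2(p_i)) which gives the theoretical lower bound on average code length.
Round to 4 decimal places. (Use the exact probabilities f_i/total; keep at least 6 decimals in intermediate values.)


Per-symbol terms -p_i * log2(p_i) with p_i = f_i/30:
  p = 9/30 = 0.300000: log2(p) = -1.736966, -p*log2(p) = 0.521090
  p = 13/30 = 0.433333: log2(p) = -1.206451, -p*log2(p) = 0.522795
  p = 8/30 = 0.266667: log2(p) = -1.906891, -p*log2(p) = 0.508504
H = 0.521090 + 0.522795 + 0.508504 = 1.552389

H = 1.5524 bits/symbol


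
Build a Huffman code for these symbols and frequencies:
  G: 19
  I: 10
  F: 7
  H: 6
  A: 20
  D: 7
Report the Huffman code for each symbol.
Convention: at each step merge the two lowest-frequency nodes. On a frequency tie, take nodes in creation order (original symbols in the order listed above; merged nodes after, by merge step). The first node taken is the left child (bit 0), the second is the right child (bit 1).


Huffman tree construction:
Step 1: Merge H(6) + F(7) = 13
Step 2: Merge D(7) + I(10) = 17
Step 3: Merge (H+F)(13) + (D+I)(17) = 30
Step 4: Merge G(19) + A(20) = 39
Step 5: Merge ((H+F)+(D+I))(30) + (G+A)(39) = 69
Read each symbol's code off the tree from the root (left child = 0, right child = 1).

Codes:
  G: 10 (length 2)
  I: 011 (length 3)
  F: 001 (length 3)
  H: 000 (length 3)
  A: 11 (length 2)
  D: 010 (length 3)
Average code length: 168/69 = 2.4348 bits/symbol


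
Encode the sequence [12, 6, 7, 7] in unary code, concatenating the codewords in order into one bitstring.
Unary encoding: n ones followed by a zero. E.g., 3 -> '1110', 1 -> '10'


Encode each number as n ones followed by a terminating 0:
  12 -> 1111111111110 (13 bits)
  6 -> 1111110 (7 bits)
  7 -> 11111110 (8 bits)
  7 -> 11111110 (8 bits)
Total length = 13 + 7 + 8 + 8 = 36 bits.

Unary([12, 6, 7, 7]) = 111111111111011111101111111011111110 (36 bits)


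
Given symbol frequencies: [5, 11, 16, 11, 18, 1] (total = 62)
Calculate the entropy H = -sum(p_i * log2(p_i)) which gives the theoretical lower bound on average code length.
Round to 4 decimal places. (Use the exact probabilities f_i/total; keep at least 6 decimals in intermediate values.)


Per-symbol terms -p_i * log2(p_i) with p_i = f_i/62:
  p = 5/62 = 0.080645: log2(p) = -3.632268, -p*log2(p) = 0.292925
  p = 11/62 = 0.177419: log2(p) = -2.494765, -p*log2(p) = 0.442620
  p = 16/62 = 0.258065: log2(p) = -1.954196, -p*log2(p) = 0.504309
  p = 11/62 = 0.177419: log2(p) = -2.494765, -p*log2(p) = 0.442620
  p = 18/62 = 0.290323: log2(p) = -1.784271, -p*log2(p) = 0.518014
  p = 1/62 = 0.016129: log2(p) = -5.954196, -p*log2(p) = 0.096035
H = 0.292925 + 0.442620 + 0.504309 + 0.442620 + 0.518014 + 0.096035 = 2.296523

H = 2.2965 bits/symbol


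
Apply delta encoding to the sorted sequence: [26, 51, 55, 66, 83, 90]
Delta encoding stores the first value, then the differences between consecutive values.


First value: 26
Deltas:
  51 - 26 = 25
  55 - 51 = 4
  66 - 55 = 11
  83 - 66 = 17
  90 - 83 = 7


Delta encoded: [26, 25, 4, 11, 17, 7]


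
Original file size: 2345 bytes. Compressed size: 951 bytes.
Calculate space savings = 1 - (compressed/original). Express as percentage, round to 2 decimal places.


ratio = compressed/original = 951/2345 = 0.405544
savings = 1 - ratio = 1 - 0.405544 = 0.594456
as a percentage: 0.594456 * 100 = 59.45%

Space savings = 1 - 951/2345 = 59.45%


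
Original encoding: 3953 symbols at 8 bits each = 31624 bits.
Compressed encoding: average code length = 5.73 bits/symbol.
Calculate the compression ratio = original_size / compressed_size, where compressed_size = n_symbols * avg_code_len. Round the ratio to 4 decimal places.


original_size = n_symbols * orig_bits = 3953 * 8 = 31624 bits
compressed_size = n_symbols * avg_code_len = 3953 * 5.73 = 22650.69 bits
ratio = original_size / compressed_size = 31624 / 22650.69 = 1.3962

Compression ratio = 1.3962


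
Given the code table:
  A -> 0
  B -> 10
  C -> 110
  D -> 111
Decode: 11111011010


Decoding:
111 -> D
110 -> C
110 -> C
10 -> B


Result: DCCB


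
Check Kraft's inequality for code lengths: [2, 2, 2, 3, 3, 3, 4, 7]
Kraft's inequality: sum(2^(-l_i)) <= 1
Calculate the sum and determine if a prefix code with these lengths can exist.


Sum = 2^(-2) + 2^(-2) + 2^(-2) + 2^(-3) + 2^(-3) + 2^(-3) + 2^(-4) + 2^(-7)
    = 0.25 + 0.25 + 0.25 + 0.125 + 0.125 + 0.125 + 0.0625 + 0.0078125
    = 153/128 = 1.1953125
Since 1.1953125 > 1, Kraft's inequality is NOT satisfied.
A prefix code with these lengths CANNOT exist.

Kraft sum = 1.1953125. Not satisfied.


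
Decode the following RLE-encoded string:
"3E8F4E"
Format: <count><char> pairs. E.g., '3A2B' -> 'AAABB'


Expanding each <count><char> pair:
  3E -> 'EEE'
  8F -> 'FFFFFFFF'
  4E -> 'EEEE'

Decoded = EEEFFFFFFFFEEEE


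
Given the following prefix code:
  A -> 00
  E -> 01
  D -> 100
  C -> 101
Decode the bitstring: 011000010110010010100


Decoding step by step:
Bits 01 -> E
Bits 100 -> D
Bits 00 -> A
Bits 101 -> C
Bits 100 -> D
Bits 100 -> D
Bits 101 -> C
Bits 00 -> A


Decoded message: EDACDDCA


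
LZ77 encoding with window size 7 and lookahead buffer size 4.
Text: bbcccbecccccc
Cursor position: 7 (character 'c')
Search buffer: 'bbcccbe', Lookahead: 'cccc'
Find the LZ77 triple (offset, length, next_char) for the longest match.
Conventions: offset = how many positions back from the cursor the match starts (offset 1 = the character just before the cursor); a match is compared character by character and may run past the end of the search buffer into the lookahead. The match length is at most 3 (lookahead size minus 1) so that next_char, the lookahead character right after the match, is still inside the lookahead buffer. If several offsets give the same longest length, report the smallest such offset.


Try each offset into the search buffer:
  offset=1 (pos 6, char 'e'): match length 0
  offset=2 (pos 5, char 'b'): match length 0
  offset=3 (pos 4, char 'c'): match length 1
  offset=4 (pos 3, char 'c'): match length 2
  offset=5 (pos 2, char 'c'): match length 3
  offset=6 (pos 1, char 'b'): match length 0
  offset=7 (pos 0, char 'b'): match length 0
Longest match has length 3 at offset 5.
next_char = character at position 7 + 3 = 10 -> 'c'

Best match: offset=5, length=3 (matching 'ccc' starting at position 2)
LZ77 triple: (5, 3, 'c')


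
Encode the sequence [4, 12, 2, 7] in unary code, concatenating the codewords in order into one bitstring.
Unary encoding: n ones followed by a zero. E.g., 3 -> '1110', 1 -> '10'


Encode each number as n ones followed by a terminating 0:
  4 -> 11110 (5 bits)
  12 -> 1111111111110 (13 bits)
  2 -> 110 (3 bits)
  7 -> 11111110 (8 bits)
Total length = 5 + 13 + 3 + 8 = 29 bits.

Unary([4, 12, 2, 7]) = 11110111111111111011011111110 (29 bits)


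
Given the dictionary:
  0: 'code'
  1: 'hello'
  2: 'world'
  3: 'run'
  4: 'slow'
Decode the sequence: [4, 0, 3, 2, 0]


Look up each index in the dictionary:
  4 -> 'slow'
  0 -> 'code'
  3 -> 'run'
  2 -> 'world'
  0 -> 'code'

Decoded: "slow code run world code"


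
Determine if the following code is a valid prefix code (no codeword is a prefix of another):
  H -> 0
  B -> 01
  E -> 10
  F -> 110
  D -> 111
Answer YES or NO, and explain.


Checking each pair (does one codeword prefix another?):
  H='0' vs B='01': prefix -- VIOLATION

NO -- this is NOT a valid prefix code. H (0) is a prefix of B (01).


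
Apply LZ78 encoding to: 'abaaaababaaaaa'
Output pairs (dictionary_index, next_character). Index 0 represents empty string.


LZ78 encoding steps:
Dictionary: {0: ''}
Step 1: w='' (idx 0), next='a' -> output (0, 'a'), add 'a' as idx 1
Step 2: w='' (idx 0), next='b' -> output (0, 'b'), add 'b' as idx 2
Step 3: w='a' (idx 1), next='a' -> output (1, 'a'), add 'aa' as idx 3
Step 4: w='aa' (idx 3), next='b' -> output (3, 'b'), add 'aab' as idx 4
Step 5: w='a' (idx 1), next='b' -> output (1, 'b'), add 'ab' as idx 5
Step 6: w='aa' (idx 3), next='a' -> output (3, 'a'), add 'aaa' as idx 6
Step 7: w='aa' (idx 3), end of input -> output (3, '')


Encoded: [(0, 'a'), (0, 'b'), (1, 'a'), (3, 'b'), (1, 'b'), (3, 'a'), (3, '')]


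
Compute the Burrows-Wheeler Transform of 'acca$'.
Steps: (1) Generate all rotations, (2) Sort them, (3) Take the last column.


Rotations (sorted):
  0: $acca -> last char: a
  1: a$acc -> last char: c
  2: acca$ -> last char: $
  3: ca$ac -> last char: c
  4: cca$a -> last char: a


BWT = ac$ca


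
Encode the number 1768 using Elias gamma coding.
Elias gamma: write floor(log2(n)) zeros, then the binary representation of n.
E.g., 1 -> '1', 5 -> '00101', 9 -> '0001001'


num_bits = floor(log2(1768)) + 1 = 11
leading_zeros = num_bits - 1 = 10
binary(1768) = 11011101000

Elias gamma(1768) = '0000000000' + '11011101000' = 000000000011011101000 (21 bits)


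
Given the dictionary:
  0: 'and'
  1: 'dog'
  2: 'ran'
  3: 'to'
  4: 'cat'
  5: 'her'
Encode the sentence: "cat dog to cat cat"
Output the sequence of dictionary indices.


Look up each word in the dictionary:
  'cat' -> 4
  'dog' -> 1
  'to' -> 3
  'cat' -> 4
  'cat' -> 4

Encoded: [4, 1, 3, 4, 4]


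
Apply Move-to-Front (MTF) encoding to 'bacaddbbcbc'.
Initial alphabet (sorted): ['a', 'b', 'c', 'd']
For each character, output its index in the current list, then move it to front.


MTF encoding:
'b': index 1 in ['a', 'b', 'c', 'd'] -> ['b', 'a', 'c', 'd']
'a': index 1 in ['b', 'a', 'c', 'd'] -> ['a', 'b', 'c', 'd']
'c': index 2 in ['a', 'b', 'c', 'd'] -> ['c', 'a', 'b', 'd']
'a': index 1 in ['c', 'a', 'b', 'd'] -> ['a', 'c', 'b', 'd']
'd': index 3 in ['a', 'c', 'b', 'd'] -> ['d', 'a', 'c', 'b']
'd': index 0 in ['d', 'a', 'c', 'b'] -> ['d', 'a', 'c', 'b']
'b': index 3 in ['d', 'a', 'c', 'b'] -> ['b', 'd', 'a', 'c']
'b': index 0 in ['b', 'd', 'a', 'c'] -> ['b', 'd', 'a', 'c']
'c': index 3 in ['b', 'd', 'a', 'c'] -> ['c', 'b', 'd', 'a']
'b': index 1 in ['c', 'b', 'd', 'a'] -> ['b', 'c', 'd', 'a']
'c': index 1 in ['b', 'c', 'd', 'a'] -> ['c', 'b', 'd', 'a']


Output: [1, 1, 2, 1, 3, 0, 3, 0, 3, 1, 1]


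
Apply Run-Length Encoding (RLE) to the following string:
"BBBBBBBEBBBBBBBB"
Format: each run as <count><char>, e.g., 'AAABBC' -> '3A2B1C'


Scanning runs left to right:
  i=0: run of 'B' x 7 -> '7B'
  i=7: run of 'E' x 1 -> '1E'
  i=8: run of 'B' x 8 -> '8B'

RLE = 7B1E8B


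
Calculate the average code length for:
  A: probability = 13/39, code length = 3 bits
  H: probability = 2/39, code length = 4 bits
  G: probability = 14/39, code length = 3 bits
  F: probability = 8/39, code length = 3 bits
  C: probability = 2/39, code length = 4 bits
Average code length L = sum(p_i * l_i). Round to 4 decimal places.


Weighted contributions p_i * l_i:
  A: (13/39) * 3 = 39/39
  H: (2/39) * 4 = 8/39
  G: (14/39) * 3 = 42/39
  F: (8/39) * 3 = 24/39
  C: (2/39) * 4 = 8/39
Sum = (39 + 8 + 42 + 24 + 8)/39 = 121/39

L = 121/39 = 3.1026 bits/symbol
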